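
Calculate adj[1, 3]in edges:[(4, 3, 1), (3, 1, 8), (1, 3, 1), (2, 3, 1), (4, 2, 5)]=1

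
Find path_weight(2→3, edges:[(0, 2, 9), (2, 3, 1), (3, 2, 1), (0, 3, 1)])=w(2→3)=1
= 1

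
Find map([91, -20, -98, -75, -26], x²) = (91)²=8281, (-20)²=400, (-98)²=9604, (-75)²=5625, (-26)²=676
= [8281, 400, 9604, 5625, 676]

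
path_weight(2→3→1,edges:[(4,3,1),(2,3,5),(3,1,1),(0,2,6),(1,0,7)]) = w(2→3)=5 + w(3→1)=1
= 6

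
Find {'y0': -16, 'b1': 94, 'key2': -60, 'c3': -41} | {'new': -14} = {'y0': -16, 'b1': 94, 'key2': -60, 'c3': -41, 'new': -14}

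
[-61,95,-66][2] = -66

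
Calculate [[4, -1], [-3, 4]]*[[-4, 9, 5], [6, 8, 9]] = [[-22, 28, 11], [36, 5, 21]]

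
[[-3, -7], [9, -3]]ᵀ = [[-3, 9], [-7, -3]]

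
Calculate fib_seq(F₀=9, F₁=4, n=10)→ [9, 4, 13, 17, 30, 47, 77, 124, 201, 325]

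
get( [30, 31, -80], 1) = 31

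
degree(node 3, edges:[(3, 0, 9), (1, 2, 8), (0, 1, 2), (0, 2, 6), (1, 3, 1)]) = 2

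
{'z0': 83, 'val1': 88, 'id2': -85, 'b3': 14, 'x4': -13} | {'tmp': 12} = {'z0': 83, 'val1': 88, 'id2': -85, 'b3': 14, 'x4': -13, 'tmp': 12}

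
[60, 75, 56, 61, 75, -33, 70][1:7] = [75, 56, 61, 75, -33, 70]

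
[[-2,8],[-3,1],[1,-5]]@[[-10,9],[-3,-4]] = C[0][0] = (-2)*(-10) + (8)*(-3) = -4
C[0][1] = (-2)*(9) + (8)*(-4) = -50
C[1][0] = (-3)*(-10) + (1)*(-3) = 27
C[1][1] = (-3)*(9) + (1)*(-4) = -31
C[2][0] = (1)*(-10) + (-5)*(-3) = 5
C[2][1] = (1)*(9) + (-5)*(-4) = 29
= [[-4, -50], [27, -31], [5, 29]]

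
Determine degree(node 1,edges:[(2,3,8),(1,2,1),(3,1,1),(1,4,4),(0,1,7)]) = 4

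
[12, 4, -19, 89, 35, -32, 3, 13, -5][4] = 35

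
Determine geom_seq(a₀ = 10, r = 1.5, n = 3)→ [10.0, 15.0, 22.5]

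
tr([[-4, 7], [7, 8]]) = 4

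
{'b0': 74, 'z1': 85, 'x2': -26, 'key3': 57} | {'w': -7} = {'b0': 74, 'z1': 85, 'x2': -26, 'key3': 57, 'w': -7}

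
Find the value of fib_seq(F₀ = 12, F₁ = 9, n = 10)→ [12, 9, 21, 30, 51, 81, 132, 213, 345, 558]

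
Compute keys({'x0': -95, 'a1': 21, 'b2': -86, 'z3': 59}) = ['x0', 'a1', 'b2', 'z3']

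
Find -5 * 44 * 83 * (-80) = 1460800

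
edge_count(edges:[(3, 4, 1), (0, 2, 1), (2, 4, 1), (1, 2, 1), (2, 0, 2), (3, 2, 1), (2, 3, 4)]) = 7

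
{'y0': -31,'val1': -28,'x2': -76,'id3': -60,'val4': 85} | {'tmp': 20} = {'y0': -31, 'val1': -28, 'x2': -76, 'id3': -60, 'val4': 85, 'tmp': 20}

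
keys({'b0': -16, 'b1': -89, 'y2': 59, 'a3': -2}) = ['b0', 'b1', 'y2', 'a3']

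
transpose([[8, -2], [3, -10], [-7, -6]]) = [[8, 3, -7], [-2, -10, -6]]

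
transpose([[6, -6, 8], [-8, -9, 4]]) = [[6, -8], [-6, -9], [8, 4]]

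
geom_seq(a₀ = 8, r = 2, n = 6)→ [8, 16, 32, 64, 128, 256]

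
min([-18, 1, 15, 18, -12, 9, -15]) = -18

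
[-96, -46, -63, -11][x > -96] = keep x where x > -96: -96✗, -46✓, -63✓, -11✓
= [-46, -63, -11]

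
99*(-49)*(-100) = 485100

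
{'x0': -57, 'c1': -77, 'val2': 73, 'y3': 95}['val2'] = 73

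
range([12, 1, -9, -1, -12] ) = 24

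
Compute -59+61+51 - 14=39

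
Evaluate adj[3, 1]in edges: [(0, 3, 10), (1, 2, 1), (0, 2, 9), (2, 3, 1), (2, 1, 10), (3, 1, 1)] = 1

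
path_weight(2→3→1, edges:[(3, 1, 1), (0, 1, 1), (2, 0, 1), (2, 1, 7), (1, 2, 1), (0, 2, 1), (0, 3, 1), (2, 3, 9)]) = w(2→3)=9 + w(3→1)=1
= 10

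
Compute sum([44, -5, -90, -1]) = 44 + (-5) + (-90) + (-1)
= -52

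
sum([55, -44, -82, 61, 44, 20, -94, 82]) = 55 + (-44) + (-82) + 61 + 44 + 20 + (-94) + 82
= 42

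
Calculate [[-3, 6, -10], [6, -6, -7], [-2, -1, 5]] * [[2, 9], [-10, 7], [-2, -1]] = C[0][0] = (-3)*(2) + (6)*(-10) + (-10)*(-2) = -46
C[0][1] = (-3)*(9) + (6)*(7) + (-10)*(-1) = 25
C[1][0] = (6)*(2) + (-6)*(-10) + (-7)*(-2) = 86
C[1][1] = (6)*(9) + (-6)*(7) + (-7)*(-1) = 19
C[2][0] = (-2)*(2) + (-1)*(-10) + (5)*(-2) = -4
C[2][1] = (-2)*(9) + (-1)*(7) + (5)*(-1) = -30
= [[-46, 25], [86, 19], [-4, -30]]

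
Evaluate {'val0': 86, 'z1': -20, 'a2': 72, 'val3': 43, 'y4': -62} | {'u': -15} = {'val0': 86, 'z1': -20, 'a2': 72, 'val3': 43, 'y4': -62, 'u': -15}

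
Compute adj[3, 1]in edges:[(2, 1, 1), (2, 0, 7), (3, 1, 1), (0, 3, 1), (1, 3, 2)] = 1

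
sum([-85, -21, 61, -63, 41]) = -67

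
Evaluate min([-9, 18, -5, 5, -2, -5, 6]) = -9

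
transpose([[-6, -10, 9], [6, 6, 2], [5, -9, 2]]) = [[-6, 6, 5], [-10, 6, -9], [9, 2, 2]]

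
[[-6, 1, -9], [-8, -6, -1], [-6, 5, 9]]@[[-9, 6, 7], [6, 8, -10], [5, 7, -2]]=C[0][0] = (-6)*(-9) + (1)*(6) + (-9)*(5) = 15
C[0][1] = (-6)*(6) + (1)*(8) + (-9)*(7) = -91
C[0][2] = (-6)*(7) + (1)*(-10) + (-9)*(-2) = -34
C[1][0] = (-8)*(-9) + (-6)*(6) + (-1)*(5) = 31
C[1][1] = (-8)*(6) + (-6)*(8) + (-1)*(7) = -103
C[1][2] = (-8)*(7) + (-6)*(-10) + (-1)*(-2) = 6
... (3 more cells)
= [[15, -91, -34], [31, -103, 6], [129, 67, -110]]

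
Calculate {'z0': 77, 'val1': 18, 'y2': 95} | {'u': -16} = {'z0': 77, 'val1': 18, 'y2': 95, 'u': -16}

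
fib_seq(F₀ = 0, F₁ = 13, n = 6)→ [0, 13, 13, 26, 39, 65]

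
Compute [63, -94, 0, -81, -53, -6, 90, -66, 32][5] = -6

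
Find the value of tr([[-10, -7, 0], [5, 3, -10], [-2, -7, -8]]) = -15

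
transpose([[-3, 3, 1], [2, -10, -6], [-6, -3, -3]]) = [[-3, 2, -6], [3, -10, -3], [1, -6, -3]]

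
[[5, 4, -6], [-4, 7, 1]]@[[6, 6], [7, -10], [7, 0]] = C[0][0] = (5)*(6) + (4)*(7) + (-6)*(7) = 16
C[0][1] = (5)*(6) + (4)*(-10) + (-6)*(0) = -10
C[1][0] = (-4)*(6) + (7)*(7) + (1)*(7) = 32
C[1][1] = (-4)*(6) + (7)*(-10) + (1)*(0) = -94
= [[16, -10], [32, -94]]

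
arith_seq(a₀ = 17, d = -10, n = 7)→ a_0 = 17 + 0*-10 = 17
a_1 = 17 + 1*-10 = 7
a_2 = 17 + 2*-10 = -3
...
= [17, 7, -3, -13, -23, -33, -43]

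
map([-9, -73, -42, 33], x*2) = -9*2=-18, -73*2=-146, -42*2=-84, 33*2=66
= [-18, -146, -84, 66]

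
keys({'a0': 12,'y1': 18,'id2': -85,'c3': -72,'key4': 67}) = ['a0', 'y1', 'id2', 'c3', 'key4']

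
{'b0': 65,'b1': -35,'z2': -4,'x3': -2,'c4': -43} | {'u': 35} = {'b0': 65, 'b1': -35, 'z2': -4, 'x3': -2, 'c4': -43, 'u': 35}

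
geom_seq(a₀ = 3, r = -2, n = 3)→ [3, -6, 12]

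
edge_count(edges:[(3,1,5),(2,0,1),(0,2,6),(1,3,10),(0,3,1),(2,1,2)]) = 6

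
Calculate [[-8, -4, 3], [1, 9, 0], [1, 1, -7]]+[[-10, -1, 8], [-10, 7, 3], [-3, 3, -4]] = [[-18, -5, 11], [-9, 16, 3], [-2, 4, -11]]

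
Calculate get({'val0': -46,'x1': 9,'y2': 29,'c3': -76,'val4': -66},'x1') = 9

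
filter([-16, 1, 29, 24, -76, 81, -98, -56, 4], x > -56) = keep x where x > -56: -16✓, 1✓, 29✓, 24✓, -76✗, 81✓, -98✗, -56✗, 4✓
= [-16, 1, 29, 24, 81, 4]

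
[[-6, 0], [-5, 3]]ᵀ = [[-6, -5], [0, 3]]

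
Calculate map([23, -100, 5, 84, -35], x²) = (23)²=529, (-100)²=10000, (5)²=25, (84)²=7056, (-35)²=1225
= [529, 10000, 25, 7056, 1225]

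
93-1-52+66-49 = 57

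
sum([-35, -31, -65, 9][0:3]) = slice → [-35, -31, -65]
(-35) + (-31) + (-65)
= -131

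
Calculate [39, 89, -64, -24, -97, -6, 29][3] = -24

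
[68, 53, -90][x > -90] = [68, 53]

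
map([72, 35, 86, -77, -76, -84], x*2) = [144, 70, 172, -154, -152, -168]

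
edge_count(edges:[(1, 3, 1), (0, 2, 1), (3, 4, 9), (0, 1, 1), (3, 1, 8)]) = 5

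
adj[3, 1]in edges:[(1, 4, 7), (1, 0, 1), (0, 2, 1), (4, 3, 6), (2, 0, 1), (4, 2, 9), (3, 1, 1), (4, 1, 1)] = 1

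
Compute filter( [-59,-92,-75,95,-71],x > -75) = keep x where x > -75: -59✓, -92✗, -75✗, 95✓, -71✓
= [-59, 95, -71]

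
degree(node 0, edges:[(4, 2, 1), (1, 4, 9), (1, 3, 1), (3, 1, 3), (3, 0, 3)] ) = 1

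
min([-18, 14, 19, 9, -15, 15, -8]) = -18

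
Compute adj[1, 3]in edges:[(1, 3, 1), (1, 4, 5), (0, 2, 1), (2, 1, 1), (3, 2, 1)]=1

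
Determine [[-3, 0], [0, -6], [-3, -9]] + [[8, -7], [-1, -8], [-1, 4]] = [[5, -7], [-1, -14], [-4, -5]]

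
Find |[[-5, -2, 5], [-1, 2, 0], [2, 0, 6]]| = -92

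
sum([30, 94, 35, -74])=30 + 94 + 35 + (-74)
= 85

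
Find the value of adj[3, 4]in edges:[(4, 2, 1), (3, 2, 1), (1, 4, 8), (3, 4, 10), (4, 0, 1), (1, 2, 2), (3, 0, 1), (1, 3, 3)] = 10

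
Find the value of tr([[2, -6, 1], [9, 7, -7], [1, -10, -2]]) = 7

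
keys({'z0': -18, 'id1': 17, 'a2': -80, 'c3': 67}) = ['z0', 'id1', 'a2', 'c3']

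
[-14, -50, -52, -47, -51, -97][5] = -97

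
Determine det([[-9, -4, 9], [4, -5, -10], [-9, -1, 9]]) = -162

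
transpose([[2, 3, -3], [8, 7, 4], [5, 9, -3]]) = [[2, 8, 5], [3, 7, 9], [-3, 4, -3]]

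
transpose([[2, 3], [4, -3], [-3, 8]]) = [[2, 4, -3], [3, -3, 8]]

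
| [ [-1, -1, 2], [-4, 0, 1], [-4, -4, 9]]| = (1)*(-1)*det([[0, 1], [-4, 9]]) + (-1)*(-1)*det([[-4, 1], [-4, 9]]) + (1)*(2)*det([[-4, 0], [-4, -4]])
= -4 + -32 + 32
= -4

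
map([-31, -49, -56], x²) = (-31)²=961, (-49)²=2401, (-56)²=3136
= [961, 2401, 3136]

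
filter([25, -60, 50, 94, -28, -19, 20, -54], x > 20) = [25, 50, 94]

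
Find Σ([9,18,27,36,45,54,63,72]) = 324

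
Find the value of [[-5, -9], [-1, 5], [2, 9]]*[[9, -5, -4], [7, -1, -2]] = [[-108, 34, 38], [26, 0, -6], [81, -19, -26]]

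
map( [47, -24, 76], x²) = [2209, 576, 5776]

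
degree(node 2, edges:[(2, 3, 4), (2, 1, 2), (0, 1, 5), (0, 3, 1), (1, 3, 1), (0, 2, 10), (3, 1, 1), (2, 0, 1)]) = 4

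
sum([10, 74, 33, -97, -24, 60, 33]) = 10 + 74 + 33 + (-97) + (-24) + 60 + 33
= 89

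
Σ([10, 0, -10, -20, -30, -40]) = 10 + 0 + (-10) + (-20) + (-30) + (-40)
= -90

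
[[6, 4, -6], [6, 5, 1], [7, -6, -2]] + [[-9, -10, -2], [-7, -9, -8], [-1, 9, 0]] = [[-3, -6, -8], [-1, -4, -7], [6, 3, -2]]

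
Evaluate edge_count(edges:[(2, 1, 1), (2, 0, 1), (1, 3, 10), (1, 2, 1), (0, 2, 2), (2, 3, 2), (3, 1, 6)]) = 7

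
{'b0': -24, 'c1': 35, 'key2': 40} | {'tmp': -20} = {'b0': -24, 'c1': 35, 'key2': 40, 'tmp': -20}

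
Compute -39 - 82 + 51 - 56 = -126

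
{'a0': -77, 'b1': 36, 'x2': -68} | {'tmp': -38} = {'a0': -77, 'b1': 36, 'x2': -68, 'tmp': -38}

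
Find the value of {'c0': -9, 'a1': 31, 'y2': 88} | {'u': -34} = {'c0': -9, 'a1': 31, 'y2': 88, 'u': -34}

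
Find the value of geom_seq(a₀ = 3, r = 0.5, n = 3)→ a_0 = 3*0.5^0 = 3.0
a_1 = 3*0.5^1 = 1.5
a_2 = 3*0.5^2 = 0.75
= [3.0, 1.5, 0.75]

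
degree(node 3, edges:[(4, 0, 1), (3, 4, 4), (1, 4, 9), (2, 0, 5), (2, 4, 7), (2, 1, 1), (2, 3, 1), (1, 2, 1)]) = incident: (3,4), (2,3)
= 2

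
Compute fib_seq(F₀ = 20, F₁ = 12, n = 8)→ [20, 12, 32, 44, 76, 120, 196, 316]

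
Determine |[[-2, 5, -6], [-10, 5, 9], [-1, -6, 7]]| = (1)*(-2)*det([[5, 9], [-6, 7]]) + (-1)*(5)*det([[-10, 9], [-1, 7]]) + (1)*(-6)*det([[-10, 5], [-1, -6]])
= -178 + 305 + -390
= -263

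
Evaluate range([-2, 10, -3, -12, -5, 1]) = 22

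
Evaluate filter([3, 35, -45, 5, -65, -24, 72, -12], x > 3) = keep x where x > 3: 3✗, 35✓, -45✗, 5✓, -65✗, -24✗, 72✓, -12✗
= [35, 5, 72]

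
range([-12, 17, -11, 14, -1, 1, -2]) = 29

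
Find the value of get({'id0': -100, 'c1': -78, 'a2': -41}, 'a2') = -41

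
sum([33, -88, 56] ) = 33 + (-88) + 56
= 1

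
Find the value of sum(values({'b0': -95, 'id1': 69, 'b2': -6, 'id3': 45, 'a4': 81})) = 94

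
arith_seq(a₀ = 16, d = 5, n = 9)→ [16, 21, 26, 31, 36, 41, 46, 51, 56]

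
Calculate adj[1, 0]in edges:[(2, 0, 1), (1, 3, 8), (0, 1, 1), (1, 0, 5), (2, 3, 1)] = 5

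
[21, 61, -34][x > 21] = [61]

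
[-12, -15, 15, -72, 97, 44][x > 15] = [97, 44]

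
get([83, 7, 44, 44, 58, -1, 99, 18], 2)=44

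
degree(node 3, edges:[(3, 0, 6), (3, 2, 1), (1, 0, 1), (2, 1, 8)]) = incident: (3,0), (3,2)
= 2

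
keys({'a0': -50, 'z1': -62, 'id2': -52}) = ['a0', 'z1', 'id2']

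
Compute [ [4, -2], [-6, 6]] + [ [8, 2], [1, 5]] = [[12, 0], [-5, 11]]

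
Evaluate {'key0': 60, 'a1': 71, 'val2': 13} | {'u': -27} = {'key0': 60, 'a1': 71, 'val2': 13, 'u': -27}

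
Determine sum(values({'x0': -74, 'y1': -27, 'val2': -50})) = -151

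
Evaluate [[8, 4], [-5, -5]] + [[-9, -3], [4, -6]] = [[-1, 1], [-1, -11]]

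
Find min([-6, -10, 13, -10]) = -10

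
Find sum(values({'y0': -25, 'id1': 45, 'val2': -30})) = -10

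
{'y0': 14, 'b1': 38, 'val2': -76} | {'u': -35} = {'y0': 14, 'b1': 38, 'val2': -76, 'u': -35}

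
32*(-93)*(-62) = 184512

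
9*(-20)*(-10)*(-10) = -18000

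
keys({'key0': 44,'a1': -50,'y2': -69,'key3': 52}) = ['key0', 'a1', 'y2', 'key3']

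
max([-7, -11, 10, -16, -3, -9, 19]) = 19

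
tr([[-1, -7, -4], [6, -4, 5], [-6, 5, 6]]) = 1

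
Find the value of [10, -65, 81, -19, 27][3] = -19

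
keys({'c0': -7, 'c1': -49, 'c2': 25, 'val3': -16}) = ['c0', 'c1', 'c2', 'val3']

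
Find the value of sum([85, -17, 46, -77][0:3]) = slice → [85, -17, 46]
85 + (-17) + 46
= 114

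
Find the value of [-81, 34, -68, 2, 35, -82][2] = -68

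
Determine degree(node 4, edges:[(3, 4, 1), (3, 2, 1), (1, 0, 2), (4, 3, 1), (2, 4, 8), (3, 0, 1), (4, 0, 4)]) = 4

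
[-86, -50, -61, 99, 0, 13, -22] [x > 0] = keep x where x > 0: -86✗, -50✗, -61✗, 99✓, 0✗, 13✓, -22✗
= [99, 13]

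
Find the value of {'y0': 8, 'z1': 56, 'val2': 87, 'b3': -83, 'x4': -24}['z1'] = 56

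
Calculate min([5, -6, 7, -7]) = -7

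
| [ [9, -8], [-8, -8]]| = (9)*(-8) - (-8)*(-8)
= -136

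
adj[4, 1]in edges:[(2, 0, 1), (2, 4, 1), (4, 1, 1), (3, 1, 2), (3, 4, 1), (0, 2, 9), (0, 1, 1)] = 1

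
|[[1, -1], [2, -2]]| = 0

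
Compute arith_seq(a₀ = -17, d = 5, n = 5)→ a_0 = -17 + 0*5 = -17
a_1 = -17 + 1*5 = -12
a_2 = -17 + 2*5 = -7
...
= [-17, -12, -7, -2, 3]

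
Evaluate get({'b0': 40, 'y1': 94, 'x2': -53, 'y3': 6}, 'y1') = 94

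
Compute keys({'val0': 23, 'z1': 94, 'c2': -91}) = ['val0', 'z1', 'c2']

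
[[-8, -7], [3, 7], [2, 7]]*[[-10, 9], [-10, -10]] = [[150, -2], [-100, -43], [-90, -52]]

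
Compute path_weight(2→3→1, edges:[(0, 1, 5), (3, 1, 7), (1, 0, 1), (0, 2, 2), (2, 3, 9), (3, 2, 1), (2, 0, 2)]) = w(2→3)=9 + w(3→1)=7
= 16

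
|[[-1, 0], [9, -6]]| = 6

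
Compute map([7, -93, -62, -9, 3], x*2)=[14, -186, -124, -18, 6]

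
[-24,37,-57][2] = -57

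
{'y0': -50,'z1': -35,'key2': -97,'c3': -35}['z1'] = -35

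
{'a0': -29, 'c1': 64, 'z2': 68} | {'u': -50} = {'a0': -29, 'c1': 64, 'z2': 68, 'u': -50}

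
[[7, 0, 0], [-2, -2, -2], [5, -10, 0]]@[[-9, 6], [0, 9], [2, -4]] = [[-63, 42], [14, -22], [-45, -60]]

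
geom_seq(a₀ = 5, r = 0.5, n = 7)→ [5.0, 2.5, 1.25, 0.625, 0.3125, 0.15625, 0.078125]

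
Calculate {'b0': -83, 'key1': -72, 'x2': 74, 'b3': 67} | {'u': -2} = {'b0': -83, 'key1': -72, 'x2': 74, 'b3': 67, 'u': -2}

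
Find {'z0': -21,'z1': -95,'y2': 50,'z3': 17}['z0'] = -21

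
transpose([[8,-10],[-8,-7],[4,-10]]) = [[8, -8, 4], [-10, -7, -10]]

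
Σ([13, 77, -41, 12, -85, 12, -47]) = 13 + 77 + (-41) + 12 + (-85) + 12 + (-47)
= -59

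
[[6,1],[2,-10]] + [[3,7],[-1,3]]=[[9, 8], [1, -7]]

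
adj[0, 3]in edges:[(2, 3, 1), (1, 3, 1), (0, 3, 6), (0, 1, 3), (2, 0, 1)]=6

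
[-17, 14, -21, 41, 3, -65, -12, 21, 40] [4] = 3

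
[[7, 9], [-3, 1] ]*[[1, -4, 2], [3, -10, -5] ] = C[0][0] = (7)*(1) + (9)*(3) = 34
C[0][1] = (7)*(-4) + (9)*(-10) = -118
C[0][2] = (7)*(2) + (9)*(-5) = -31
C[1][0] = (-3)*(1) + (1)*(3) = 0
C[1][1] = (-3)*(-4) + (1)*(-10) = 2
C[1][2] = (-3)*(2) + (1)*(-5) = -11
= [[34, -118, -31], [0, 2, -11]]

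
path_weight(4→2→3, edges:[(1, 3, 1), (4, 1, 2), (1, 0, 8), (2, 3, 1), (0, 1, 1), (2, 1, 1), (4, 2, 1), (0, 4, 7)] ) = 2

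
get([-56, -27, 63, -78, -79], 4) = -79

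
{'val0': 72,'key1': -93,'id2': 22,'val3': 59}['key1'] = -93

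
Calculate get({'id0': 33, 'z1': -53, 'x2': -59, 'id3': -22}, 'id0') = 33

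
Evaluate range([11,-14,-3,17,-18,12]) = 35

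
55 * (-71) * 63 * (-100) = 24601500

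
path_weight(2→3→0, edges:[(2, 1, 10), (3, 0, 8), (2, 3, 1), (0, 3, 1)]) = 9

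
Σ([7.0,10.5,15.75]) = 7.0 + 10.5 + 15.75
= 33.25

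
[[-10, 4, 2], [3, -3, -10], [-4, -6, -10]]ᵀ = [[-10, 3, -4], [4, -3, -6], [2, -10, -10]]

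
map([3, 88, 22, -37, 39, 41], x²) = [9, 7744, 484, 1369, 1521, 1681]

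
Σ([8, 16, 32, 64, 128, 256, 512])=1016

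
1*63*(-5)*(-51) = 16065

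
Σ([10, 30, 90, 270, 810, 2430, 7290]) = 10930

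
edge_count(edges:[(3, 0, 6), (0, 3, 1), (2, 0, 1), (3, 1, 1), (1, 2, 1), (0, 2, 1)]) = 6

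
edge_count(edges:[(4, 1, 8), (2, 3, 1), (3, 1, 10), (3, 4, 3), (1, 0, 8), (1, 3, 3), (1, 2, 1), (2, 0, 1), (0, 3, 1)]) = 9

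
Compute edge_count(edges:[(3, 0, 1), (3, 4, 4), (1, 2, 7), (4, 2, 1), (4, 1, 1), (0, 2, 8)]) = 6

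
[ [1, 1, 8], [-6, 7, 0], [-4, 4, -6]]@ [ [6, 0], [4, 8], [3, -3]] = [[34, -16], [-8, 56], [-26, 50]]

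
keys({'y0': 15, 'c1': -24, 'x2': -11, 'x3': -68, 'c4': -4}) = ['y0', 'c1', 'x2', 'x3', 'c4']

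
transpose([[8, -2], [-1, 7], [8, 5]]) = [[8, -1, 8], [-2, 7, 5]]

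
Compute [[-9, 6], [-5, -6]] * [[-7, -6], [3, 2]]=C[0][0] = (-9)*(-7) + (6)*(3) = 81
C[0][1] = (-9)*(-6) + (6)*(2) = 66
C[1][0] = (-5)*(-7) + (-6)*(3) = 17
C[1][1] = (-5)*(-6) + (-6)*(2) = 18
= [[81, 66], [17, 18]]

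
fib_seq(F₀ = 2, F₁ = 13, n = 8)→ [2, 13, 15, 28, 43, 71, 114, 185]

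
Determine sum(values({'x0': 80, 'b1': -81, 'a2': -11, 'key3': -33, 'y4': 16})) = -29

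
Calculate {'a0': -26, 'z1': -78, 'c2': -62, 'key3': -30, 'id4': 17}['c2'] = -62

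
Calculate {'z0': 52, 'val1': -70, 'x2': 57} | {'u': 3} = {'z0': 52, 'val1': -70, 'x2': 57, 'u': 3}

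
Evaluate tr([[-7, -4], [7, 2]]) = -5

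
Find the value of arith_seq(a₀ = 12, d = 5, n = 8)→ a_0 = 12 + 0*5 = 12
a_1 = 12 + 1*5 = 17
a_2 = 12 + 2*5 = 22
...
= [12, 17, 22, 27, 32, 37, 42, 47]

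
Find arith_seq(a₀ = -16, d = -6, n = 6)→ [-16, -22, -28, -34, -40, -46]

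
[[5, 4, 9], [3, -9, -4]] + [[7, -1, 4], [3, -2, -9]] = [[12, 3, 13], [6, -11, -13]]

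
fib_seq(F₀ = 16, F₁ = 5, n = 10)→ F_2 = F_1 + F_0 = 21
F_3 = F_2 + F_1 = 26
F_4 = F_3 + F_2 = 47
...
= [16, 5, 21, 26, 47, 73, 120, 193, 313, 506]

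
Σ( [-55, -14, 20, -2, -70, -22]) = (-55) + (-14) + 20 + (-2) + (-70) + (-22)
= -143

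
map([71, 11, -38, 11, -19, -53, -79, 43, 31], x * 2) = [142, 22, -76, 22, -38, -106, -158, 86, 62]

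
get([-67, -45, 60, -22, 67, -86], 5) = -86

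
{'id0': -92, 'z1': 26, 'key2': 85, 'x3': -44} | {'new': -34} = {'id0': -92, 'z1': 26, 'key2': 85, 'x3': -44, 'new': -34}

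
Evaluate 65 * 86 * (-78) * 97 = -42293940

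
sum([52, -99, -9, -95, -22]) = -173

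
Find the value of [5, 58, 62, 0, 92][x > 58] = [62, 92]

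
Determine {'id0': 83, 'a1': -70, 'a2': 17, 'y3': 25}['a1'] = -70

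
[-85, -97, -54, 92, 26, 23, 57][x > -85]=[-54, 92, 26, 23, 57]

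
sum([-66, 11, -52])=-107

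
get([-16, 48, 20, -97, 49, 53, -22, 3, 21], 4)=49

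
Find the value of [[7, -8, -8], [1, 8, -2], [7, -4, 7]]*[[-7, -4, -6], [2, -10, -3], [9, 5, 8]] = C[0][0] = (7)*(-7) + (-8)*(2) + (-8)*(9) = -137
C[0][1] = (7)*(-4) + (-8)*(-10) + (-8)*(5) = 12
C[0][2] = (7)*(-6) + (-8)*(-3) + (-8)*(8) = -82
C[1][0] = (1)*(-7) + (8)*(2) + (-2)*(9) = -9
C[1][1] = (1)*(-4) + (8)*(-10) + (-2)*(5) = -94
C[1][2] = (1)*(-6) + (8)*(-3) + (-2)*(8) = -46
... (3 more cells)
= [[-137, 12, -82], [-9, -94, -46], [6, 47, 26]]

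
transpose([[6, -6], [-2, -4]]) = [[6, -2], [-6, -4]]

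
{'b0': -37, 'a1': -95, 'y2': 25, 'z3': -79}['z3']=-79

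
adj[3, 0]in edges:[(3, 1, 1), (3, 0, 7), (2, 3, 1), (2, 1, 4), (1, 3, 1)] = 7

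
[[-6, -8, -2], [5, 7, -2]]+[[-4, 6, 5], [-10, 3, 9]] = [[-10, -2, 3], [-5, 10, 7]]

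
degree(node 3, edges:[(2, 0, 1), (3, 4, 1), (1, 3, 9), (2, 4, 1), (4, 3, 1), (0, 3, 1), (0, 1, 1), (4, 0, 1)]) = 4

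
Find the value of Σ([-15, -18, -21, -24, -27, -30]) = -135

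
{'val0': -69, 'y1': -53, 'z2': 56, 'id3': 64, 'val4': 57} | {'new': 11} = {'val0': -69, 'y1': -53, 'z2': 56, 'id3': 64, 'val4': 57, 'new': 11}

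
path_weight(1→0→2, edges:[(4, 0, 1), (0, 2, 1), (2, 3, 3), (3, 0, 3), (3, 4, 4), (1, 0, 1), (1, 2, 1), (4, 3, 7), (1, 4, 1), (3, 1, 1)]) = 2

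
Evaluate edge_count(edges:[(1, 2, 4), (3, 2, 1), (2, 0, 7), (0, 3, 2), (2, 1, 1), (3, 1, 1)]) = 6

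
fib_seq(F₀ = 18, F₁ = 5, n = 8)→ F_2 = F_1 + F_0 = 23
F_3 = F_2 + F_1 = 28
F_4 = F_3 + F_2 = 51
...
= [18, 5, 23, 28, 51, 79, 130, 209]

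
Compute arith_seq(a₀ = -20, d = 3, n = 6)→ a_0 = -20 + 0*3 = -20
a_1 = -20 + 1*3 = -17
a_2 = -20 + 2*3 = -14
...
= [-20, -17, -14, -11, -8, -5]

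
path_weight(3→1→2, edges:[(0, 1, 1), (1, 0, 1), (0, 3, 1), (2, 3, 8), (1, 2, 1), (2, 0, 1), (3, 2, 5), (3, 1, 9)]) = w(3→1)=9 + w(1→2)=1
= 10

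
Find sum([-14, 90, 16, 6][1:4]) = 112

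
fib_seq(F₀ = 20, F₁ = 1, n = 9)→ F_2 = F_1 + F_0 = 21
F_3 = F_2 + F_1 = 22
F_4 = F_3 + F_2 = 43
...
= [20, 1, 21, 22, 43, 65, 108, 173, 281]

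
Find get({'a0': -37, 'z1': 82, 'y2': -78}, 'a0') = -37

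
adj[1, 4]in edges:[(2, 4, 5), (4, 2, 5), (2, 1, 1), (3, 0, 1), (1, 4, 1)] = 1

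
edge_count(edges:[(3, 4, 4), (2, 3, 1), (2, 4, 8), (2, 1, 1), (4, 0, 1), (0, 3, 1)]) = 6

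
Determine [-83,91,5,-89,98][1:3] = [91, 5]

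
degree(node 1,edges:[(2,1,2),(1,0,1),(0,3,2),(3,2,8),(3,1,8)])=3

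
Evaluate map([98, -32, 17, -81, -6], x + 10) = 98+10=108, -32+10=-22, 17+10=27, -81+10=-71, -6+10=4
= [108, -22, 27, -71, 4]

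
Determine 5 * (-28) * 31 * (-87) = 377580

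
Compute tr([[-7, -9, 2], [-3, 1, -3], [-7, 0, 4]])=-2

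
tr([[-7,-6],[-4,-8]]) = diagonal: (-7) + (-8)
= -15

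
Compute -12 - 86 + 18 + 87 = 7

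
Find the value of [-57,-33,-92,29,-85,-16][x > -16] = [29]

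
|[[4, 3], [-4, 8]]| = (4)*(8) - (3)*(-4)
= 44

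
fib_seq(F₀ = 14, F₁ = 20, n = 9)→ F_2 = F_1 + F_0 = 34
F_3 = F_2 + F_1 = 54
F_4 = F_3 + F_2 = 88
...
= [14, 20, 34, 54, 88, 142, 230, 372, 602]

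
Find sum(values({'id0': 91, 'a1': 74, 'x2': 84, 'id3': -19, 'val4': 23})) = 91 + 74 + 84 + (-19) + 23
= 253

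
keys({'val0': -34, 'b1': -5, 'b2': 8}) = ['val0', 'b1', 'b2']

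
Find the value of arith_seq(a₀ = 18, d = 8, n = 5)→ [18, 26, 34, 42, 50]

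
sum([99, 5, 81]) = 99 + 5 + 81
= 185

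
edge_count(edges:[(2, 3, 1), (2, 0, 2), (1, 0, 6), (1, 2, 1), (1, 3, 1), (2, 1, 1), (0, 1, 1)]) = 7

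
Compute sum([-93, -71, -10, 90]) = -84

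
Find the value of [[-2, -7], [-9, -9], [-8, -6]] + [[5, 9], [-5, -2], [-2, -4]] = [[3, 2], [-14, -11], [-10, -10]]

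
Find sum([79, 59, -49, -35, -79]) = -25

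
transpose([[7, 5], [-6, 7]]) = [[7, -6], [5, 7]]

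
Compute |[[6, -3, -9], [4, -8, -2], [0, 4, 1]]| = (1)*(6)*det([[-8, -2], [4, 1]]) + (-1)*(-3)*det([[4, -2], [0, 1]]) + (1)*(-9)*det([[4, -8], [0, 4]])
= 0 + 12 + -144
= -132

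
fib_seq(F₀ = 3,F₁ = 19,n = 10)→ [3, 19, 22, 41, 63, 104, 167, 271, 438, 709]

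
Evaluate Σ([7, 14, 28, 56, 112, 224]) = 441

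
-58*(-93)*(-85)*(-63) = 28884870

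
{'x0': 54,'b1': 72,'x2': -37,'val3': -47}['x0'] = 54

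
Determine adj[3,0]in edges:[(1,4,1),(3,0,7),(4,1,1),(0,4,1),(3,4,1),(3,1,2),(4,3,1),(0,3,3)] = 7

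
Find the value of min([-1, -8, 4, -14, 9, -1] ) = -14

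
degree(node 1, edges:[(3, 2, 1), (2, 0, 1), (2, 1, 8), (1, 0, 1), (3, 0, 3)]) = incident: (2,1), (1,0)
= 2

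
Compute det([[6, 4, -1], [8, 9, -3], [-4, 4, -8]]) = (1)*(6)*det([[9, -3], [4, -8]]) + (-1)*(4)*det([[8, -3], [-4, -8]]) + (1)*(-1)*det([[8, 9], [-4, 4]])
= -360 + 304 + -68
= -124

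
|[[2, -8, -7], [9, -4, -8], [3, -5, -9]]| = -233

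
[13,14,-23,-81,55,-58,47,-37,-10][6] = 47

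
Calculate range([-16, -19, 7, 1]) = 26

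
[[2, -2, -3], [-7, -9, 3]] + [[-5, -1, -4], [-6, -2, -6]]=[[-3, -3, -7], [-13, -11, -3]]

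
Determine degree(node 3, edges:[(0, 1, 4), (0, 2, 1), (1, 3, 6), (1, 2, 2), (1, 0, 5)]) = 1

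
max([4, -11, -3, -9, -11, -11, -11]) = 4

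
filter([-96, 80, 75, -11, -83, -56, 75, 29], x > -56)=keep x where x > -56: -96✗, 80✓, 75✓, -11✓, -83✗, -56✗, 75✓, 29✓
= [80, 75, -11, 75, 29]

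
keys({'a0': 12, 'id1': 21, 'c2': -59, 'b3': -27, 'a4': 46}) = ['a0', 'id1', 'c2', 'b3', 'a4']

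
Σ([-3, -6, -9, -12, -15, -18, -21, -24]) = (-3) + (-6) + (-9) + (-12) + (-15) + (-18) + (-21) + (-24)
= -108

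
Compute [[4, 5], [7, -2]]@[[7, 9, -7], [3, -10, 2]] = [[43, -14, -18], [43, 83, -53]]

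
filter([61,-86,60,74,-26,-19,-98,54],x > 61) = [74]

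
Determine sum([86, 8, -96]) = -2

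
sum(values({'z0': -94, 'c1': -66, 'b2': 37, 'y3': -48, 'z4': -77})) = -248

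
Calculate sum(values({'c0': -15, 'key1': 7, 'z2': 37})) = (-15) + 7 + 37
= 29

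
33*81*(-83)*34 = -7543206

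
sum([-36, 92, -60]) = -4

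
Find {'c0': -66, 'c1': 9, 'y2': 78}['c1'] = 9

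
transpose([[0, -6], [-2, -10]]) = [[0, -2], [-6, -10]]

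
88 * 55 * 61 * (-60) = -17714400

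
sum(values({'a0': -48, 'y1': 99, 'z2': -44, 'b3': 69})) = (-48) + 99 + (-44) + 69
= 76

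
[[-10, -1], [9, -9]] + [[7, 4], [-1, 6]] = [[-3, 3], [8, -3]]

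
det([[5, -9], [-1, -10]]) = (5)*(-10) - (-9)*(-1)
= -59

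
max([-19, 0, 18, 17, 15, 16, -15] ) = 18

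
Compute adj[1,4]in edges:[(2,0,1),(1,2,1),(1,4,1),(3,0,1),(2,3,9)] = 1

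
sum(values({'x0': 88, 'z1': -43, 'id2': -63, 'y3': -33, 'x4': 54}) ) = 3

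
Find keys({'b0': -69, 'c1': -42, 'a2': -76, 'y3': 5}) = ['b0', 'c1', 'a2', 'y3']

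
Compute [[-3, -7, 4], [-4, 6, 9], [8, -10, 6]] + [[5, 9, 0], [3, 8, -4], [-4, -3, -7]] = [[2, 2, 4], [-1, 14, 5], [4, -13, -1]]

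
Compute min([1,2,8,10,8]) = 1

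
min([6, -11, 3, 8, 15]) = -11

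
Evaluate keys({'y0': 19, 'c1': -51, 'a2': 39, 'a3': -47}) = ['y0', 'c1', 'a2', 'a3']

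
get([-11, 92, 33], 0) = -11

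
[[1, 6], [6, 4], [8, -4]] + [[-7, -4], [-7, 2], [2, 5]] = [[-6, 2], [-1, 6], [10, 1]]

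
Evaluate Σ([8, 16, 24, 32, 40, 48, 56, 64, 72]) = 360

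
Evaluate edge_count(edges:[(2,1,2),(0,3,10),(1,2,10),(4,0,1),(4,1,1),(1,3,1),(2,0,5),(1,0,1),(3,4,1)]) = 9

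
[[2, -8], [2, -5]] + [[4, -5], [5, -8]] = [[6, -13], [7, -13]]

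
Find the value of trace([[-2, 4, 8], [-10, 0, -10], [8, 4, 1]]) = diagonal: (-2) + 0 + 1
= -1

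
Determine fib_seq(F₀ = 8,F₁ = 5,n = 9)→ [8, 5, 13, 18, 31, 49, 80, 129, 209]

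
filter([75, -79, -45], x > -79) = keep x where x > -79: 75✓, -79✗, -45✓
= [75, -45]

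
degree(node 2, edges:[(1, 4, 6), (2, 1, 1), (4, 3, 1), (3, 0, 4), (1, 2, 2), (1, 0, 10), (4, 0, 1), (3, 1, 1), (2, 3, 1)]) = 3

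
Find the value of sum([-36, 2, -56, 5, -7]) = (-36) + 2 + (-56) + 5 + (-7)
= -92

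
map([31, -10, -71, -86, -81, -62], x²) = (31)²=961, (-10)²=100, (-71)²=5041, (-86)²=7396, (-81)²=6561, (-62)²=3844
= [961, 100, 5041, 7396, 6561, 3844]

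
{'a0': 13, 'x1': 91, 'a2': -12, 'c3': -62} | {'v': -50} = {'a0': 13, 'x1': 91, 'a2': -12, 'c3': -62, 'v': -50}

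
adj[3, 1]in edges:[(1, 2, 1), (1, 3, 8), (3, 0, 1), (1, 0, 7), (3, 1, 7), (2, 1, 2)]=7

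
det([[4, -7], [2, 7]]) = (4)*(7) - (-7)*(2)
= 42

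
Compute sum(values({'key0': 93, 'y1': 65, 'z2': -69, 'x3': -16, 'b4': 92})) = 93 + 65 + (-69) + (-16) + 92
= 165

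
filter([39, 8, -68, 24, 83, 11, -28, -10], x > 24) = keep x where x > 24: 39✓, 8✗, -68✗, 24✗, 83✓, 11✗, -28✗, -10✗
= [39, 83]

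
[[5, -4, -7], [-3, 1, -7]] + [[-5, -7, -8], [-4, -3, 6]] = [[0, -11, -15], [-7, -2, -1]]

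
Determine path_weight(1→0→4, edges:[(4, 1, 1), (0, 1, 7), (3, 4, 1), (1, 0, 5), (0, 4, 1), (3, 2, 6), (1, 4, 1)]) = 6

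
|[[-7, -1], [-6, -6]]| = 36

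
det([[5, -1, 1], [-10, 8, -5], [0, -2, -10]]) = (1)*(5)*det([[8, -5], [-2, -10]]) + (-1)*(-1)*det([[-10, -5], [0, -10]]) + (1)*(1)*det([[-10, 8], [0, -2]])
= -450 + 100 + 20
= -330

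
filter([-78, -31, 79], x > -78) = [-31, 79]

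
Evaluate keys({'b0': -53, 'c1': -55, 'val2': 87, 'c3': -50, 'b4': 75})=['b0', 'c1', 'val2', 'c3', 'b4']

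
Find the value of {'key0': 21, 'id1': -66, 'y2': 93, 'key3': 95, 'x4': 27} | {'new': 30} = {'key0': 21, 'id1': -66, 'y2': 93, 'key3': 95, 'x4': 27, 'new': 30}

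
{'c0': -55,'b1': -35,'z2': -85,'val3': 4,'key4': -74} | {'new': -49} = {'c0': -55, 'b1': -35, 'z2': -85, 'val3': 4, 'key4': -74, 'new': -49}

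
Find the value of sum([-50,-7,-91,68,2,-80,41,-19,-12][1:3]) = slice → [-7, -91]
(-7) + (-91)
= -98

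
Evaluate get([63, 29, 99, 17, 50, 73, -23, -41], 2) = 99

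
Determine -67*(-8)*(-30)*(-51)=820080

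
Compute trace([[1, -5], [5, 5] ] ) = diagonal: 1 + 5
= 6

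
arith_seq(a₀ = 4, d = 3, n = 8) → [4, 7, 10, 13, 16, 19, 22, 25]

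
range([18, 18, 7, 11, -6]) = 24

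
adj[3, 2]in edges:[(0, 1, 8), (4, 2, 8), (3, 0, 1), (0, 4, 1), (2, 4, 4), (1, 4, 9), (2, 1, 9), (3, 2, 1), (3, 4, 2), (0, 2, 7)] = 1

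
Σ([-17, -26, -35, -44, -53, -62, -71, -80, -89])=(-17) + (-26) + (-35) + (-44) + (-53) + (-62) + (-71) + (-80) + (-89)
= -477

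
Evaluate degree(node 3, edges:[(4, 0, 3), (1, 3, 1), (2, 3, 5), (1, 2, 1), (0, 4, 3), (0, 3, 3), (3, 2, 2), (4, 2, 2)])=4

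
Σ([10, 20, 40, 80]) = 10 + 20 + 40 + 80
= 150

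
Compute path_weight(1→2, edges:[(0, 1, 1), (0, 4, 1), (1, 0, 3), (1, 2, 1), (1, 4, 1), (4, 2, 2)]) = 1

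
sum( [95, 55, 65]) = 215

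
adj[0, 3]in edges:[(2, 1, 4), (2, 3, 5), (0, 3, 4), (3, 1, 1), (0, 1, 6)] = 4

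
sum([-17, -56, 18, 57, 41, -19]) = 24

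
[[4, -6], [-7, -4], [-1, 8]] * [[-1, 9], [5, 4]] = C[0][0] = (4)*(-1) + (-6)*(5) = -34
C[0][1] = (4)*(9) + (-6)*(4) = 12
C[1][0] = (-7)*(-1) + (-4)*(5) = -13
C[1][1] = (-7)*(9) + (-4)*(4) = -79
C[2][0] = (-1)*(-1) + (8)*(5) = 41
C[2][1] = (-1)*(9) + (8)*(4) = 23
= [[-34, 12], [-13, -79], [41, 23]]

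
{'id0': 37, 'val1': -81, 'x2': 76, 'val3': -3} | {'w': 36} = {'id0': 37, 'val1': -81, 'x2': 76, 'val3': -3, 'w': 36}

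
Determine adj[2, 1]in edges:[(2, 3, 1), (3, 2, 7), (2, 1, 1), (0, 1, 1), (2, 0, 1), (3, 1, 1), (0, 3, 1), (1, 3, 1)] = 1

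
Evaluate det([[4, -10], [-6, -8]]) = -92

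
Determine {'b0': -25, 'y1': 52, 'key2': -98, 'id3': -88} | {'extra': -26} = {'b0': -25, 'y1': 52, 'key2': -98, 'id3': -88, 'extra': -26}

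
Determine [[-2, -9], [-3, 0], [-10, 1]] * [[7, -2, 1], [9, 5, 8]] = [[-95, -41, -74], [-21, 6, -3], [-61, 25, -2]]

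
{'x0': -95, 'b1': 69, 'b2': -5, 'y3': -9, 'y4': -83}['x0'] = -95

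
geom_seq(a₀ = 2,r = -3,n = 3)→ a_0 = 2*(-3)^0 = 2
a_1 = 2*(-3)^1 = -6
a_2 = 2*(-3)^2 = 18
= [2, -6, 18]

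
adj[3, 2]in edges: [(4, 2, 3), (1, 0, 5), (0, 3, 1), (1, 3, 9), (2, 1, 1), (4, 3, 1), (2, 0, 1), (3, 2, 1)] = 1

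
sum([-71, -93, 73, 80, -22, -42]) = (-71) + (-93) + 73 + 80 + (-22) + (-42)
= -75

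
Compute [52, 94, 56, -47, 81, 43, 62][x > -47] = keep x where x > -47: 52✓, 94✓, 56✓, -47✗, 81✓, 43✓, 62✓
= [52, 94, 56, 81, 43, 62]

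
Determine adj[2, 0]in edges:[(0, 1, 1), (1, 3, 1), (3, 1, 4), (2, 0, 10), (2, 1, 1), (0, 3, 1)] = 10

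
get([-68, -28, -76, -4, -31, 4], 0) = -68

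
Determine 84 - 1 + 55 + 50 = 188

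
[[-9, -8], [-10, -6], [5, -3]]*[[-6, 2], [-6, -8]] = C[0][0] = (-9)*(-6) + (-8)*(-6) = 102
C[0][1] = (-9)*(2) + (-8)*(-8) = 46
C[1][0] = (-10)*(-6) + (-6)*(-6) = 96
C[1][1] = (-10)*(2) + (-6)*(-8) = 28
C[2][0] = (5)*(-6) + (-3)*(-6) = -12
C[2][1] = (5)*(2) + (-3)*(-8) = 34
= [[102, 46], [96, 28], [-12, 34]]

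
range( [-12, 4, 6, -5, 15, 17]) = 29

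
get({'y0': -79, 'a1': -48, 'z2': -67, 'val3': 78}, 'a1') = -48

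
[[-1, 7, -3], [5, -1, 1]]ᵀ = [[-1, 5], [7, -1], [-3, 1]]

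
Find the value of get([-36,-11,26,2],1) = -11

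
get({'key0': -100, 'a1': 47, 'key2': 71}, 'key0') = -100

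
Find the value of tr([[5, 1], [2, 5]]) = 10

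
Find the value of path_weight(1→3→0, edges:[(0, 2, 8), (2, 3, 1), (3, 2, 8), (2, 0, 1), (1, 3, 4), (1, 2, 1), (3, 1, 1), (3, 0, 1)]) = 5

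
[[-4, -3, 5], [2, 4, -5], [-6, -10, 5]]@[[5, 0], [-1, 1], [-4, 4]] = [[-37, 17], [26, -16], [-40, 10]]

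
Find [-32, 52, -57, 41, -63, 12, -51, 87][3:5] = [41, -63]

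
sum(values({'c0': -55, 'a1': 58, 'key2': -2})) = (-55) + 58 + (-2)
= 1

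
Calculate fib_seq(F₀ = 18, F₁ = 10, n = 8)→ F_2 = F_1 + F_0 = 28
F_3 = F_2 + F_1 = 38
F_4 = F_3 + F_2 = 66
...
= [18, 10, 28, 38, 66, 104, 170, 274]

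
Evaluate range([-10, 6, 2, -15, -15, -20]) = 26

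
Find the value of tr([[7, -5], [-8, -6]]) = 1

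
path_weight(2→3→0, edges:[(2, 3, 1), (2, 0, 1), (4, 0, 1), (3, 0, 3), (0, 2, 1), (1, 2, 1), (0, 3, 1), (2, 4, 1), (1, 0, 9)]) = 4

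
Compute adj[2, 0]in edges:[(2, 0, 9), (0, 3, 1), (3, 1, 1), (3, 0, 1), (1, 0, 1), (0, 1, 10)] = 9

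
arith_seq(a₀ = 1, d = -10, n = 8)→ a_0 = 1 + 0*-10 = 1
a_1 = 1 + 1*-10 = -9
a_2 = 1 + 2*-10 = -19
...
= [1, -9, -19, -29, -39, -49, -59, -69]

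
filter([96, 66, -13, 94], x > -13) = keep x where x > -13: 96✓, 66✓, -13✗, 94✓
= [96, 66, 94]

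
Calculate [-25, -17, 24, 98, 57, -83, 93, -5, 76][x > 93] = [98]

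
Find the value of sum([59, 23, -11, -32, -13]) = 59 + 23 + (-11) + (-32) + (-13)
= 26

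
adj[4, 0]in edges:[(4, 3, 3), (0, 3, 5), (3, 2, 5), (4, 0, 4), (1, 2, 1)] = 4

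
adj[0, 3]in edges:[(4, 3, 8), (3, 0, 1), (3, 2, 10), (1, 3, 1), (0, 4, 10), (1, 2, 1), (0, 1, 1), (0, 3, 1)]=1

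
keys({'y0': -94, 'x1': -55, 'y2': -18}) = ['y0', 'x1', 'y2']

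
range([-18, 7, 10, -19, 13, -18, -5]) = 32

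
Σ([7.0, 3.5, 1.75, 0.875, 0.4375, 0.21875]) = 7.0 + 3.5 + 1.75 + 0.875 + 0.4375 + 0.21875
= 13.78125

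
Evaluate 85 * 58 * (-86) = -423980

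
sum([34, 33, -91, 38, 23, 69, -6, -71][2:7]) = 33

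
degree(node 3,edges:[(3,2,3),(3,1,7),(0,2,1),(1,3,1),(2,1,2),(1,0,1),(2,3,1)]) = incident: (3,2), (3,1), (1,3), (2,3)
= 4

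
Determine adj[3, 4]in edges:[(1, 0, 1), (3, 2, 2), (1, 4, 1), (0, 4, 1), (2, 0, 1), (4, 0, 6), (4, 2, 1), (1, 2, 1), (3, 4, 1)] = 1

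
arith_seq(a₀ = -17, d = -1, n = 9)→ a_0 = -17 + 0*-1 = -17
a_1 = -17 + 1*-1 = -18
a_2 = -17 + 2*-1 = -19
...
= [-17, -18, -19, -20, -21, -22, -23, -24, -25]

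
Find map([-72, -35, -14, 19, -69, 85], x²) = (-72)²=5184, (-35)²=1225, (-14)²=196, (19)²=361, (-69)²=4761, (85)²=7225
= [5184, 1225, 196, 361, 4761, 7225]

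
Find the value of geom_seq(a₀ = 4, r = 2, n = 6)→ [4, 8, 16, 32, 64, 128]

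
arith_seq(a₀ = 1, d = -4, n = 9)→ a_0 = 1 + 0*-4 = 1
a_1 = 1 + 1*-4 = -3
a_2 = 1 + 2*-4 = -7
...
= [1, -3, -7, -11, -15, -19, -23, -27, -31]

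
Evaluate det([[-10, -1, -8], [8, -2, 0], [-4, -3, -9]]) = 4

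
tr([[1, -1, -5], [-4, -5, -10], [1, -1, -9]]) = diagonal: 1 + (-5) + (-9)
= -13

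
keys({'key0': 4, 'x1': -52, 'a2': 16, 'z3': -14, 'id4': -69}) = ['key0', 'x1', 'a2', 'z3', 'id4']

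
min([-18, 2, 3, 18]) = -18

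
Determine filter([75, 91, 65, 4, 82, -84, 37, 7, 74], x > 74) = keep x where x > 74: 75✓, 91✓, 65✗, 4✗, 82✓, -84✗, 37✗, 7✗, 74✗
= [75, 91, 82]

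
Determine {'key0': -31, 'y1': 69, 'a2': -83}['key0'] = -31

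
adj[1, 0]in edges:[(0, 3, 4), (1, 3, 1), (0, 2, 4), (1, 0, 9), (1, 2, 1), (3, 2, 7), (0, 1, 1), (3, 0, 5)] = 9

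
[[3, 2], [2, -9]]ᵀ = [[3, 2], [2, -9]]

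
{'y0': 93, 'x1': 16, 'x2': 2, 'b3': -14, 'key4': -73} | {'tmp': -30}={'y0': 93, 'x1': 16, 'x2': 2, 'b3': -14, 'key4': -73, 'tmp': -30}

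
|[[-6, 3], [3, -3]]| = (-6)*(-3) - (3)*(3)
= 9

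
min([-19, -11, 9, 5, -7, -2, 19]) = -19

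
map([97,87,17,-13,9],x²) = [9409, 7569, 289, 169, 81]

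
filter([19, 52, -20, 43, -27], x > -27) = [19, 52, -20, 43]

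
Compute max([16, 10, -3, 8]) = 16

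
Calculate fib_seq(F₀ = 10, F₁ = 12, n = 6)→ F_2 = F_1 + F_0 = 22
F_3 = F_2 + F_1 = 34
F_4 = F_3 + F_2 = 56
...
= [10, 12, 22, 34, 56, 90]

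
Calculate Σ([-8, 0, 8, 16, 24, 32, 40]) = 112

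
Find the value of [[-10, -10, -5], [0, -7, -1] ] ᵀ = [[-10, 0], [-10, -7], [-5, -1]]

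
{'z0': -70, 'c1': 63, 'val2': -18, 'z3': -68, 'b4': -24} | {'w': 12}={'z0': -70, 'c1': 63, 'val2': -18, 'z3': -68, 'b4': -24, 'w': 12}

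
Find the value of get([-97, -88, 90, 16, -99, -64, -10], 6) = -10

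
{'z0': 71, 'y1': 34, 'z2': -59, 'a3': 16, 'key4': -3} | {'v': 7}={'z0': 71, 'y1': 34, 'z2': -59, 'a3': 16, 'key4': -3, 'v': 7}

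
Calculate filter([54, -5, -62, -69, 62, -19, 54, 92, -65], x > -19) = [54, -5, 62, 54, 92]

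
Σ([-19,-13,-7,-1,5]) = -35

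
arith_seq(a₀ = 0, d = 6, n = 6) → [0, 6, 12, 18, 24, 30]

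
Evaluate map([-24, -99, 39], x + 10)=-24+10=-14, -99+10=-89, 39+10=49
= [-14, -89, 49]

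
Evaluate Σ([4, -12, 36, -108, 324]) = 244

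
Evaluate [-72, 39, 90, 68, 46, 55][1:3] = [39, 90]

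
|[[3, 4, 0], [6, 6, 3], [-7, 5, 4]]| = (1)*(3)*det([[6, 3], [5, 4]]) + (-1)*(4)*det([[6, 3], [-7, 4]]) + (1)*(0)*det([[6, 6], [-7, 5]])
= 27 + -180 + 0
= -153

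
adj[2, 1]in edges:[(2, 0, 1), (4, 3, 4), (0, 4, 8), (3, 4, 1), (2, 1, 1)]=1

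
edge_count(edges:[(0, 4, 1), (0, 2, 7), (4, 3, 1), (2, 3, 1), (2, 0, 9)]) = 5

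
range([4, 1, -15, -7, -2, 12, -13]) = 27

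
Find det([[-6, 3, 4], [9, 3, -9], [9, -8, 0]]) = (1)*(-6)*det([[3, -9], [-8, 0]]) + (-1)*(3)*det([[9, -9], [9, 0]]) + (1)*(4)*det([[9, 3], [9, -8]])
= 432 + -243 + -396
= -207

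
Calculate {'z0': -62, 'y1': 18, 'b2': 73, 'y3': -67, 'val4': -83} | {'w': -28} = {'z0': -62, 'y1': 18, 'b2': 73, 'y3': -67, 'val4': -83, 'w': -28}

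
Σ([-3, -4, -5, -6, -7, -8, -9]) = (-3) + (-4) + (-5) + (-6) + (-7) + (-8) + (-9)
= -42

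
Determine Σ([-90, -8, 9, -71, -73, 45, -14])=-202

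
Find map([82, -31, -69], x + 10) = 82+10=92, -31+10=-21, -69+10=-59
= [92, -21, -59]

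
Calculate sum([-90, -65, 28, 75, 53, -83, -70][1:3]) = -37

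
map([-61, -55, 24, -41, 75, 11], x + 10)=[-51, -45, 34, -31, 85, 21]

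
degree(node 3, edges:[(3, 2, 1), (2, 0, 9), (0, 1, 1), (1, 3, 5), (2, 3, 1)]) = 3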